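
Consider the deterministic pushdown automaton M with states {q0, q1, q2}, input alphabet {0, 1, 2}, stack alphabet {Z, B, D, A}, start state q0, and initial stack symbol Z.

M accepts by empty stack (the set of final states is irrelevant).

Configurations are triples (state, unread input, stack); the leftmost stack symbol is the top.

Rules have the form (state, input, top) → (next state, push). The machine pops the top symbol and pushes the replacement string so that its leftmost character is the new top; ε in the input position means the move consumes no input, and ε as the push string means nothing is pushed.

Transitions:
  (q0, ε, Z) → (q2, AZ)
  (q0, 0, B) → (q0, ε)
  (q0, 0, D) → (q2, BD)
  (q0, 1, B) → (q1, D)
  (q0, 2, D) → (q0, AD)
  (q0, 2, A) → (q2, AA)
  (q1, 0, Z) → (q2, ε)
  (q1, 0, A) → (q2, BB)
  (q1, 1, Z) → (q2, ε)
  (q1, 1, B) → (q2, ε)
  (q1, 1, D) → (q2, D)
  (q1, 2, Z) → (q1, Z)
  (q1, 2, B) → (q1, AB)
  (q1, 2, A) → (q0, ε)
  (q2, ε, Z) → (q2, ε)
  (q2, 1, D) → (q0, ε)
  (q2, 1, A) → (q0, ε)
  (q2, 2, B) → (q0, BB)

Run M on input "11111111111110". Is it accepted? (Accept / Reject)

(q0, 11111111111110, Z) ⊢ (q2, 11111111111110, AZ) ⊢ (q0, 1111111111110, Z) ⊢ (q2, 1111111111110, AZ) ⊢ (q0, 111111111110, Z) ⊢ (q2, 111111111110, AZ) ⊢ (q0, 11111111110, Z) ⊢ (q2, 11111111110, AZ) ⊢ (q0, 1111111110, Z) ⊢ (q2, 1111111110, AZ) ⊢ (q0, 111111110, Z) ⊢ (q2, 111111110, AZ) ⊢ (q0, 11111110, Z) ⊢ (q2, 11111110, AZ) ⊢ (q0, 1111110, Z) ⊢ (q2, 1111110, AZ) ⊢ (q0, 111110, Z) ⊢ (q2, 111110, AZ) ⊢ (q0, 11110, Z) ⊢ (q2, 11110, AZ) ⊢ (q0, 1110, Z) ⊢ (q2, 1110, AZ) ⊢ (q0, 110, Z) ⊢ (q2, 110, AZ) ⊢ (q0, 10, Z) ⊢ (q2, 10, AZ) ⊢ (q0, 0, Z) ⊢ (q2, 0, AZ)
No transition applies at (q2, 0, AZ); input not fully consumed.

Reject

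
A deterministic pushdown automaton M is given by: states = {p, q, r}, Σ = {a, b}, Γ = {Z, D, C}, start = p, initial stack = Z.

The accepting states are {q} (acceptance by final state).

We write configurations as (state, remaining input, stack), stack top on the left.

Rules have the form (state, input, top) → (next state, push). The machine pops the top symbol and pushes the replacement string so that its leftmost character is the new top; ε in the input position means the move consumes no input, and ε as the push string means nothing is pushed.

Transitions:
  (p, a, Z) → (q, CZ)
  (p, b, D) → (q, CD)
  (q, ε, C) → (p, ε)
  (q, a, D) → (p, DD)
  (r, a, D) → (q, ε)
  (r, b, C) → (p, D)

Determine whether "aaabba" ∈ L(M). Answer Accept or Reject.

Reject

(p, aaabba, Z)
  read a, top Z: go to q, push CZ → (q, aabba, CZ)
  ε-move, top C: go to p, push ε → (p, aabba, Z)
  read a, top Z: go to q, push CZ → (q, abba, CZ)
  ε-move, top C: go to p, push ε → (p, abba, Z)
  read a, top Z: go to q, push CZ → (q, bba, CZ)
  ε-move, top C: go to p, push ε → (p, bba, Z)
No transition applies at (p, bba, Z); input not fully consumed.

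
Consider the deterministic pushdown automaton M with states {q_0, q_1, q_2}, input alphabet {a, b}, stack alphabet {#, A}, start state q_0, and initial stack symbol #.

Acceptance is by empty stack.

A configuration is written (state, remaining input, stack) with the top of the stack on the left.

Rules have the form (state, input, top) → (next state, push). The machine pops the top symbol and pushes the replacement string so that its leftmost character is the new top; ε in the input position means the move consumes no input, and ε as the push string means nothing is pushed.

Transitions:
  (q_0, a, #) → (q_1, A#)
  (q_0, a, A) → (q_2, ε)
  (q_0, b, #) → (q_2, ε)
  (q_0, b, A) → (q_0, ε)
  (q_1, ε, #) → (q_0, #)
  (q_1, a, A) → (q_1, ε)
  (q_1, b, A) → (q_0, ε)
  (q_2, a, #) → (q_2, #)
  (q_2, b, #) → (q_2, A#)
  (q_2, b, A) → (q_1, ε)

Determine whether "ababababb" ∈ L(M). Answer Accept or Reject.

Accept

(q_0, ababababb, #)
  read a, top #: go to q_1, push A# → (q_1, babababb, A#)
  read b, top A: go to q_0, push ε → (q_0, abababb, #)
  read a, top #: go to q_1, push A# → (q_1, bababb, A#)
  read b, top A: go to q_0, push ε → (q_0, ababb, #)
  read a, top #: go to q_1, push A# → (q_1, babb, A#)
  read b, top A: go to q_0, push ε → (q_0, abb, #)
  read a, top #: go to q_1, push A# → (q_1, bb, A#)
  read b, top A: go to q_0, push ε → (q_0, b, #)
  read b, top #: go to q_2, push ε → (q_2, ε, ε)
All input consumed and the stack is empty.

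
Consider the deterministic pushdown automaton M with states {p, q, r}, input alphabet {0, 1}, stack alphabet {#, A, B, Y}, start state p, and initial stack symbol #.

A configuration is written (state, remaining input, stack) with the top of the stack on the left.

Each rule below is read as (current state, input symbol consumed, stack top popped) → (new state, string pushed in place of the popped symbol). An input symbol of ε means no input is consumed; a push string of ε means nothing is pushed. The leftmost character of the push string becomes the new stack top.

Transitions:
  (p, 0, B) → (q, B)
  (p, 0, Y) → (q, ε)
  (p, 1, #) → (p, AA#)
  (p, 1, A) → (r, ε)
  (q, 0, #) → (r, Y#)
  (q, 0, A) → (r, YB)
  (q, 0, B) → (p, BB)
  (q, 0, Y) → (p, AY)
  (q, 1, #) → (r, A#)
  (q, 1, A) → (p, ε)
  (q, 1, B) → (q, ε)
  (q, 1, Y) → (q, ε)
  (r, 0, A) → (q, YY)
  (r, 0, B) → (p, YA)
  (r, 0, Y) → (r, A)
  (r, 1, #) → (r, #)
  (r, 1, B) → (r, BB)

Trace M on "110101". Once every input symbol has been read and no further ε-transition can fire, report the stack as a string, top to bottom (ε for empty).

(p, 110101, #)
  read 1, top #: go to p, push AA# → (p, 10101, AA#)
  read 1, top A: go to r, push ε → (r, 0101, A#)
  read 0, top A: go to q, push YY → (q, 101, YY#)
  read 1, top Y: go to q, push ε → (q, 01, Y#)
  read 0, top Y: go to p, push AY → (p, 1, AY#)
  read 1, top A: go to r, push ε → (r, ε, Y#)
All input consumed in state r with stack Y#.

Y#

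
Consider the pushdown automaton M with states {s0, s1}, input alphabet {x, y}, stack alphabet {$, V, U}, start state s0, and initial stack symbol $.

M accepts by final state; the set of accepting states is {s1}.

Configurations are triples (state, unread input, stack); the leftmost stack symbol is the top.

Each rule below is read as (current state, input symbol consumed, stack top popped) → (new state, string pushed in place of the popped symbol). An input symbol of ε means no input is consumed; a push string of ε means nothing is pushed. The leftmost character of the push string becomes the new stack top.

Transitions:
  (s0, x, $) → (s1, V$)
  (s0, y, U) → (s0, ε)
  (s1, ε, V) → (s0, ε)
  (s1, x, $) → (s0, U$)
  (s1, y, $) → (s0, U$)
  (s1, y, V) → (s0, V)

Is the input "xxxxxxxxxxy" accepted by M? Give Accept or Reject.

No computation consumes all input and reaches a final state.

Reject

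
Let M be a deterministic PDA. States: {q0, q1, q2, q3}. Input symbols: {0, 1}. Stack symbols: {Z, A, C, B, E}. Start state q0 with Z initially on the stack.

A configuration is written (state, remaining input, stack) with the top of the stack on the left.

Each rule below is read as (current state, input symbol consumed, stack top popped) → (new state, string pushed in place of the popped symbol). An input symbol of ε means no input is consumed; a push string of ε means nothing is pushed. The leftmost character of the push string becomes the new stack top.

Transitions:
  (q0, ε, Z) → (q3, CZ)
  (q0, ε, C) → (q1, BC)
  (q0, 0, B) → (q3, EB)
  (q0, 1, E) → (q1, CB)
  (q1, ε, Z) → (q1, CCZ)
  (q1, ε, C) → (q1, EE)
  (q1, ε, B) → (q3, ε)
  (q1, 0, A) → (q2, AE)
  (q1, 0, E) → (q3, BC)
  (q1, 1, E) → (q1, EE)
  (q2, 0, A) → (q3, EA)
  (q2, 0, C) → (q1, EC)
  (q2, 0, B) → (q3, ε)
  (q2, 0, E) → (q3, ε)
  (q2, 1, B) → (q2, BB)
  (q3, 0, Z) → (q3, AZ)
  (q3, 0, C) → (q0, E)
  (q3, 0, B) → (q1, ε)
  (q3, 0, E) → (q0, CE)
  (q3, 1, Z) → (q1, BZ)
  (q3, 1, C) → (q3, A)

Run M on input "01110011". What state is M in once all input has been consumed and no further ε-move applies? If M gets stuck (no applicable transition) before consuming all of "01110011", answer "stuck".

q1

(q0, 01110011, Z)
  ε-move, top Z: go to q3, push CZ → (q3, 01110011, CZ)
  read 0, top C: go to q0, push E → (q0, 1110011, EZ)
  read 1, top E: go to q1, push CB → (q1, 110011, CBZ)
  ε-move, top C: go to q1, push EE → (q1, 110011, EEBZ)
  read 1, top E: go to q1, push EE → (q1, 10011, EEEBZ)
  read 1, top E: go to q1, push EE → (q1, 0011, EEEEBZ)
  read 0, top E: go to q3, push BC → (q3, 011, BCEEEBZ)
  read 0, top B: go to q1, push ε → (q1, 11, CEEEBZ)
  ε-move, top C: go to q1, push EE → (q1, 11, EEEEEBZ)
  read 1, top E: go to q1, push EE → (q1, 1, EEEEEEBZ)
  read 1, top E: go to q1, push EE → (q1, ε, EEEEEEEBZ)
All input consumed; M is in state q1.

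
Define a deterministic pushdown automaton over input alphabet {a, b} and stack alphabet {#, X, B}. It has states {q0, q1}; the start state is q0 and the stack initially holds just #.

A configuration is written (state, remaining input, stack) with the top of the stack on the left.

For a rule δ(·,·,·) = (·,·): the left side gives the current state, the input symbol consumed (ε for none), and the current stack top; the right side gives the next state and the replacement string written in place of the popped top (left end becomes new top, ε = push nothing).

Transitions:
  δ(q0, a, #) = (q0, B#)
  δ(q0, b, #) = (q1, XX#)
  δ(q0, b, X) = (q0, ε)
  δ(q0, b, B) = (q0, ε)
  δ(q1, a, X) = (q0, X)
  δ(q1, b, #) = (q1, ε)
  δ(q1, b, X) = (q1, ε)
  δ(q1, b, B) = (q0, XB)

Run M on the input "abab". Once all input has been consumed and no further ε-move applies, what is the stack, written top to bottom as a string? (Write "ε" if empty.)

#

(q0, abab, #)
  read a, top #: go to q0, push B# → (q0, bab, B#)
  read b, top B: go to q0, push ε → (q0, ab, #)
  read a, top #: go to q0, push B# → (q0, b, B#)
  read b, top B: go to q0, push ε → (q0, ε, #)
All input consumed in state q0 with stack #.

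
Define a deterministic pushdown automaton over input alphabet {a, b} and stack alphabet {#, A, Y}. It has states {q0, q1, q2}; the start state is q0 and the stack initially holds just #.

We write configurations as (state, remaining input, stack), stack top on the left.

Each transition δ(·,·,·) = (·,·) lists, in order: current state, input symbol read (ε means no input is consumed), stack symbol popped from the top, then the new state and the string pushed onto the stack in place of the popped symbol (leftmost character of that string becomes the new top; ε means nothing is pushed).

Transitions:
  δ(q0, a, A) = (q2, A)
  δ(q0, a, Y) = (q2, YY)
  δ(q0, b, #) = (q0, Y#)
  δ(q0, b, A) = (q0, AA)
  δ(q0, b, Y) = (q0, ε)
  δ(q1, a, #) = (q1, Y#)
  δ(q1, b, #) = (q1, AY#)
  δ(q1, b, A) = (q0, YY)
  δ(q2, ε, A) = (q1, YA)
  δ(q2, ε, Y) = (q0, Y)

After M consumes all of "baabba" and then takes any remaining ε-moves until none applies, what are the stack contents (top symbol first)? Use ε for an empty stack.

(q0, baabba, #)
  read b, top #: go to q0, push Y# → (q0, aabba, Y#)
  read a, top Y: go to q2, push YY → (q2, abba, YY#)
  ε-move, top Y: go to q0, push Y → (q0, abba, YY#)
  read a, top Y: go to q2, push YY → (q2, bba, YYY#)
  ε-move, top Y: go to q0, push Y → (q0, bba, YYY#)
  read b, top Y: go to q0, push ε → (q0, ba, YY#)
  read b, top Y: go to q0, push ε → (q0, a, Y#)
  read a, top Y: go to q2, push YY → (q2, ε, YY#)
  ε-move, top Y: go to q0, push Y → (q0, ε, YY#)
All input consumed in state q0 with stack YY#.

YY#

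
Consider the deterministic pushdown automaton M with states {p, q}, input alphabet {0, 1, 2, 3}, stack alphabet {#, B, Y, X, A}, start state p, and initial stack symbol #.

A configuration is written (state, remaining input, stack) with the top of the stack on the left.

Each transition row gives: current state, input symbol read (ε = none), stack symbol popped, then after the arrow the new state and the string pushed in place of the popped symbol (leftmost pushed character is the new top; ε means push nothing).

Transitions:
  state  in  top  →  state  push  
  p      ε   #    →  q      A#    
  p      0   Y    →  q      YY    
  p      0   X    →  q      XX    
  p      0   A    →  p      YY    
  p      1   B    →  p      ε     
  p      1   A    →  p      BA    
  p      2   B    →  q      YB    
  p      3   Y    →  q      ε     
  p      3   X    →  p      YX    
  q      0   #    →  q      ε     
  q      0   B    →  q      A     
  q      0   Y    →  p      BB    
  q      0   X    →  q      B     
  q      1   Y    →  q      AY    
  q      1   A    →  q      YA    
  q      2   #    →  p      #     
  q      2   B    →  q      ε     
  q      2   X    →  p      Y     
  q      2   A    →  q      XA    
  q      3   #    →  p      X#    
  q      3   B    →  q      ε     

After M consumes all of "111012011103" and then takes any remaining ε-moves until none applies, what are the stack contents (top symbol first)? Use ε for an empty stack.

(p, 111012011103, #)
  ε-move, top #: go to q, push A# → (q, 111012011103, A#)
  read 1, top A: go to q, push YA → (q, 11012011103, YA#)
  read 1, top Y: go to q, push AY → (q, 1012011103, AYA#)
  read 1, top A: go to q, push YA → (q, 012011103, YAYA#)
  read 0, top Y: go to p, push BB → (p, 12011103, BBAYA#)
  read 1, top B: go to p, push ε → (p, 2011103, BAYA#)
  read 2, top B: go to q, push YB → (q, 011103, YBAYA#)
  read 0, top Y: go to p, push BB → (p, 11103, BBBAYA#)
  read 1, top B: go to p, push ε → (p, 1103, BBAYA#)
  read 1, top B: go to p, push ε → (p, 103, BAYA#)
  read 1, top B: go to p, push ε → (p, 03, AYA#)
  read 0, top A: go to p, push YY → (p, 3, YYYA#)
  read 3, top Y: go to q, push ε → (q, ε, YYA#)
All input consumed in state q with stack YYA#.

YYA#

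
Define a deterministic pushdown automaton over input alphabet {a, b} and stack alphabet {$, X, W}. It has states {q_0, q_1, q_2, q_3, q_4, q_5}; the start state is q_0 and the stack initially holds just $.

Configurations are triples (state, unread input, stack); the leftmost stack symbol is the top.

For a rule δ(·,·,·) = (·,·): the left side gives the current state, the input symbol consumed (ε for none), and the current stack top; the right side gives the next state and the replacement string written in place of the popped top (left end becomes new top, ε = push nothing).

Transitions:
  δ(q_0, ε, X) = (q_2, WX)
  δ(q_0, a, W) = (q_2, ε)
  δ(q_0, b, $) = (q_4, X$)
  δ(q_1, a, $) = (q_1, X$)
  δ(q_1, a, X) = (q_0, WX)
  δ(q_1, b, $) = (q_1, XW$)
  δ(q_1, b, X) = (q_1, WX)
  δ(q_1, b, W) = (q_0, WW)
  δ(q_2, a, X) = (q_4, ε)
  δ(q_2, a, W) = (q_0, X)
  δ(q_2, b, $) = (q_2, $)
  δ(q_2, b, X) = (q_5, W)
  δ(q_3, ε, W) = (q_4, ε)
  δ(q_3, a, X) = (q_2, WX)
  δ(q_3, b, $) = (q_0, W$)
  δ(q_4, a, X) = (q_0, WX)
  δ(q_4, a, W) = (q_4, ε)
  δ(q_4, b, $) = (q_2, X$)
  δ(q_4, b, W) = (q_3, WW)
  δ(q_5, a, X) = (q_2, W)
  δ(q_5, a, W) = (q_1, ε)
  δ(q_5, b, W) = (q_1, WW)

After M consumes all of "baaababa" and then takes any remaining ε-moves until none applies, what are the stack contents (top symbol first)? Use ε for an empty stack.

$

(q_0, baaababa, $)
  read b, top $: go to q_4, push X$ → (q_4, aaababa, X$)
  read a, top X: go to q_0, push WX → (q_0, aababa, WX$)
  read a, top W: go to q_2, push ε → (q_2, ababa, X$)
  read a, top X: go to q_4, push ε → (q_4, baba, $)
  read b, top $: go to q_2, push X$ → (q_2, aba, X$)
  read a, top X: go to q_4, push ε → (q_4, ba, $)
  read b, top $: go to q_2, push X$ → (q_2, a, X$)
  read a, top X: go to q_4, push ε → (q_4, ε, $)
All input consumed in state q_4 with stack $.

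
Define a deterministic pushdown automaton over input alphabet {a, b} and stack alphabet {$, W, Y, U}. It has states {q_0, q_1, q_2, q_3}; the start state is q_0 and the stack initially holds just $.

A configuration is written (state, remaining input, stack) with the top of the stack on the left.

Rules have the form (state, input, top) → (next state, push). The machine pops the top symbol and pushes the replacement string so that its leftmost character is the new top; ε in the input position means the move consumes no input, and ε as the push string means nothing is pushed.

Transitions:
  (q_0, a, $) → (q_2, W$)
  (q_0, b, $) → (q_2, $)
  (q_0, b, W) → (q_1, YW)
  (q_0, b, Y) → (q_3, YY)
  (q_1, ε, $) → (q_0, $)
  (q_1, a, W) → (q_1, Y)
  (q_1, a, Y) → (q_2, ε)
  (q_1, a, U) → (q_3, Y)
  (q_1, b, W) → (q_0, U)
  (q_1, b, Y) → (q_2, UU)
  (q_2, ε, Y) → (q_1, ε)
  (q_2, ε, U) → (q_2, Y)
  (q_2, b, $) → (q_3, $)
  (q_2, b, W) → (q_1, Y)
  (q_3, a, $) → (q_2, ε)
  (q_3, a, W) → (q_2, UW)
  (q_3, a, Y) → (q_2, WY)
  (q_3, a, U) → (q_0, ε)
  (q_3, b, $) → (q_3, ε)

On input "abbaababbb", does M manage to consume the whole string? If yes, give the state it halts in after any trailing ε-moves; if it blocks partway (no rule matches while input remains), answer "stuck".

(q_0, abbaababbb, $) ⊢ (q_2, bbaababbb, W$) ⊢ (q_1, baababbb, Y$) ⊢ (q_2, aababbb, UU$) ⊢ (q_2, aababbb, YU$) ⊢ (q_1, aababbb, U$) ⊢ (q_3, ababbb, Y$) ⊢ (q_2, babbb, WY$) ⊢ (q_1, abbb, YY$) ⊢ (q_2, bbb, Y$) ⊢ (q_1, bbb, $) ⊢ (q_0, bbb, $) ⊢ (q_2, bb, $) ⊢ (q_3, b, $) ⊢ (q_3, ε, ε)
All input consumed; M is in state q_3.

q_3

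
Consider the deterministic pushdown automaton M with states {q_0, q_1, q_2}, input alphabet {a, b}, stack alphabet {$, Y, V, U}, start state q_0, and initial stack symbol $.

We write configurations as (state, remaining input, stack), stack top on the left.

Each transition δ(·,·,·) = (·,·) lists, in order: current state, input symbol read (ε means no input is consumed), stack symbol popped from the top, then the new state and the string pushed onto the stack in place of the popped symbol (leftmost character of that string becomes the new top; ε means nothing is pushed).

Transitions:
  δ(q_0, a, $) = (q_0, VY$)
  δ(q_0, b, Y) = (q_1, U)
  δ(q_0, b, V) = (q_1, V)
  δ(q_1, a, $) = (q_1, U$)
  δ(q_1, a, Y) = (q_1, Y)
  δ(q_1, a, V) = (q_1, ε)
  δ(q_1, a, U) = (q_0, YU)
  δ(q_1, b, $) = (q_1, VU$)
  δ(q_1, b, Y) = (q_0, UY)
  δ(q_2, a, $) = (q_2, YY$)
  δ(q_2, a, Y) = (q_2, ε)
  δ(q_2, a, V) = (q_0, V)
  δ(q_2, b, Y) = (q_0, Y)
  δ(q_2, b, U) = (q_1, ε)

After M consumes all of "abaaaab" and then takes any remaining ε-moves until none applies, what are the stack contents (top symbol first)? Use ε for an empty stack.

(q_0, abaaaab, $)
  read a, top $: go to q_0, push VY$ → (q_0, baaaab, VY$)
  read b, top V: go to q_1, push V → (q_1, aaaab, VY$)
  read a, top V: go to q_1, push ε → (q_1, aaab, Y$)
  read a, top Y: go to q_1, push Y → (q_1, aab, Y$)
  read a, top Y: go to q_1, push Y → (q_1, ab, Y$)
  read a, top Y: go to q_1, push Y → (q_1, b, Y$)
  read b, top Y: go to q_0, push UY → (q_0, ε, UY$)
All input consumed in state q_0 with stack UY$.

UY$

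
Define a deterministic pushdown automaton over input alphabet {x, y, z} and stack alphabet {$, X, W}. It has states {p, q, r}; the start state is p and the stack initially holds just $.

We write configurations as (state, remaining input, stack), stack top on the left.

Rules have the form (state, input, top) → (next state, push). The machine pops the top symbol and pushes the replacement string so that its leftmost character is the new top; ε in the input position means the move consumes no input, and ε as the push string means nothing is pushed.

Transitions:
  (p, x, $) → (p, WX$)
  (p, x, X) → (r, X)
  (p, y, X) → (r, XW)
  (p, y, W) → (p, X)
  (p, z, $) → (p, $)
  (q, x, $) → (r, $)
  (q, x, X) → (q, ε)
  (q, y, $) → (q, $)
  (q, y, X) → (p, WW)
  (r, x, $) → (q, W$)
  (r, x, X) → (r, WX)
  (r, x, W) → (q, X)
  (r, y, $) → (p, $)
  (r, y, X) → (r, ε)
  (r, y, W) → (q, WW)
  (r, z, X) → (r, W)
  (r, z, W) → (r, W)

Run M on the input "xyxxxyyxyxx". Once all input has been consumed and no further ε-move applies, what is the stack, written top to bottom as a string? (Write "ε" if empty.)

XX$

(p, xyxxxyyxyxx, $)
  read x, top $: go to p, push WX$ → (p, yxxxyyxyxx, WX$)
  read y, top W: go to p, push X → (p, xxxyyxyxx, XX$)
  read x, top X: go to r, push X → (r, xxyyxyxx, XX$)
  read x, top X: go to r, push WX → (r, xyyxyxx, WXX$)
  read x, top W: go to q, push X → (q, yyxyxx, XXX$)
  read y, top X: go to p, push WW → (p, yxyxx, WWXX$)
  read y, top W: go to p, push X → (p, xyxx, XWXX$)
  read x, top X: go to r, push X → (r, yxx, XWXX$)
  read y, top X: go to r, push ε → (r, xx, WXX$)
  read x, top W: go to q, push X → (q, x, XXX$)
  read x, top X: go to q, push ε → (q, ε, XX$)
All input consumed in state q with stack XX$.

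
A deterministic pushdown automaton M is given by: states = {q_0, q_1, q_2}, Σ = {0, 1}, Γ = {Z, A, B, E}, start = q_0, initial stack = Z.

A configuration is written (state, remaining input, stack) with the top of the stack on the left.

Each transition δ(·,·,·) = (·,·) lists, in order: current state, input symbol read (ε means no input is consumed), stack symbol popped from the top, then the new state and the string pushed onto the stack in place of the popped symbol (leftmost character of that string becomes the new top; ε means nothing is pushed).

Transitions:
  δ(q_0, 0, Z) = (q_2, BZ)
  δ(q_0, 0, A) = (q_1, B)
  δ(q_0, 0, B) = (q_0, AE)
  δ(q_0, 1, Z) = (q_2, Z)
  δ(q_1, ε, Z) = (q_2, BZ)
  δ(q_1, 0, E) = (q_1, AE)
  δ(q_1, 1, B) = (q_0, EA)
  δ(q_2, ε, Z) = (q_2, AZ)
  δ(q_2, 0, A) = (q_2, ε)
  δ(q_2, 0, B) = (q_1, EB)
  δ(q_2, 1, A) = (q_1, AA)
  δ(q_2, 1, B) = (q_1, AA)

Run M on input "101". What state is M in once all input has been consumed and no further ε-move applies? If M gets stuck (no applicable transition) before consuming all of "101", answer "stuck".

(q_0, 101, Z)
  read 1, top Z: go to q_2, push Z → (q_2, 01, Z)
  ε-move, top Z: go to q_2, push AZ → (q_2, 01, AZ)
  read 0, top A: go to q_2, push ε → (q_2, 1, Z)
  ε-move, top Z: go to q_2, push AZ → (q_2, 1, AZ)
  read 1, top A: go to q_1, push AA → (q_1, ε, AAZ)
All input consumed; M is in state q_1.

q_1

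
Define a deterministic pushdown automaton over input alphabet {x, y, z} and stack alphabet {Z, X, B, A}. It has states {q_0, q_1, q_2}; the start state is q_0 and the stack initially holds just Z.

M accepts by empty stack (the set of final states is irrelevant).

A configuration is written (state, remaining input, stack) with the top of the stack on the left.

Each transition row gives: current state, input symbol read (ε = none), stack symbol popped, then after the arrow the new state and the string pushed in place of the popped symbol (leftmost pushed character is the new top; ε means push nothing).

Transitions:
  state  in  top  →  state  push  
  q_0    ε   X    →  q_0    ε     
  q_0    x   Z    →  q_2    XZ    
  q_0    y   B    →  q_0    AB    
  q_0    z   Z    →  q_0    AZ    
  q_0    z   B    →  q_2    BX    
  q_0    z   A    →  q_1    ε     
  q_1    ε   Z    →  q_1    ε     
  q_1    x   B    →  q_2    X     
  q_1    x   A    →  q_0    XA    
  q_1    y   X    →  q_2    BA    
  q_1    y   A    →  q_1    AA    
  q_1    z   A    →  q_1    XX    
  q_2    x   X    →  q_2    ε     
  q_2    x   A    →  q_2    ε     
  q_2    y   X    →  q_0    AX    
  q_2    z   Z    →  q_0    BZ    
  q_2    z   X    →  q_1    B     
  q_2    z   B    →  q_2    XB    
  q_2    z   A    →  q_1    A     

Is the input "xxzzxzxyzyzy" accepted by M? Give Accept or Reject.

Reject

(q_0, xxzzxzxyzyzy, Z) ⊢ (q_2, xzzxzxyzyzy, XZ) ⊢ (q_2, zzxzxyzyzy, Z) ⊢ (q_0, zxzxyzyzy, BZ) ⊢ (q_2, xzxyzyzy, BXZ)
No transition applies at (q_2, xzxyzyzy, BXZ); input not fully consumed.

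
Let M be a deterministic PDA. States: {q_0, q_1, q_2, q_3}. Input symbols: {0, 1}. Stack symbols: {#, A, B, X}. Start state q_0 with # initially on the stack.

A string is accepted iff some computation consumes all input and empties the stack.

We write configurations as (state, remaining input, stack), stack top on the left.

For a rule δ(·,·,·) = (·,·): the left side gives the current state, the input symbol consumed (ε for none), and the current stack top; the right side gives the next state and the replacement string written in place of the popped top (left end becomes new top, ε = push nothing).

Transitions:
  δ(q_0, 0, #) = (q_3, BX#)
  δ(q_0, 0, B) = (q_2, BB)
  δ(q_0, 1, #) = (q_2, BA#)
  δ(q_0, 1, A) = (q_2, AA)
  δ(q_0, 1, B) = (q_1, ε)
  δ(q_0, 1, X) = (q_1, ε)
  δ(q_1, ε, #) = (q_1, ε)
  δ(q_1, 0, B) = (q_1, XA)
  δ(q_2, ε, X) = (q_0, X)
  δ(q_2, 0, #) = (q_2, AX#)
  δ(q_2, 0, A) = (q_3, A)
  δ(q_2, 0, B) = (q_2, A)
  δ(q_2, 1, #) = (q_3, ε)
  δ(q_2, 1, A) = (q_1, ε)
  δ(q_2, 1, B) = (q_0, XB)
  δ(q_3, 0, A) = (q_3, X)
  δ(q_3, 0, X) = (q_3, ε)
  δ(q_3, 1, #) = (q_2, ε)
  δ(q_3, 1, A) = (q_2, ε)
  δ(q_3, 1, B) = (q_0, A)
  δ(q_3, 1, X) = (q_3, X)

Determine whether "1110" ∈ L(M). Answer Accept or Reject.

Reject

(q_0, 1110, #)
  read 1, top #: go to q_2, push BA# → (q_2, 110, BA#)
  read 1, top B: go to q_0, push XB → (q_0, 10, XBA#)
  read 1, top X: go to q_1, push ε → (q_1, 0, BA#)
  read 0, top B: go to q_1, push XA → (q_1, ε, XAA#)
All input consumed; stack is XAA#, not empty, and no further ε-move applies.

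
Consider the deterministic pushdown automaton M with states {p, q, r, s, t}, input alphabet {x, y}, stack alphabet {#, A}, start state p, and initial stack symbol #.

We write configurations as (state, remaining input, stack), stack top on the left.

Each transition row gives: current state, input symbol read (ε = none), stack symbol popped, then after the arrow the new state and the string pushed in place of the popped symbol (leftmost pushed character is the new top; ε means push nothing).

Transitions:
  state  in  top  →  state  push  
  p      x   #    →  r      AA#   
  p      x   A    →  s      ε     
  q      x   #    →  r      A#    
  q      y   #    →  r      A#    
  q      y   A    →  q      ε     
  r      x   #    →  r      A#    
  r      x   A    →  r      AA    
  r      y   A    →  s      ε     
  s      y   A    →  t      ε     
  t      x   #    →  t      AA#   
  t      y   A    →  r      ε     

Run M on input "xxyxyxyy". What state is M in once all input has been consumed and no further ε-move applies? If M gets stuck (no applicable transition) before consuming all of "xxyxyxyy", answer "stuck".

stuck

(p, xxyxyxyy, #)
  read x, top #: go to r, push AA# → (r, xyxyxyy, AA#)
  read x, top A: go to r, push AA → (r, yxyxyy, AAA#)
  read y, top A: go to s, push ε → (s, xyxyy, AA#)
No transition for (s, x, top A); M blocks with input xyxyy remaining.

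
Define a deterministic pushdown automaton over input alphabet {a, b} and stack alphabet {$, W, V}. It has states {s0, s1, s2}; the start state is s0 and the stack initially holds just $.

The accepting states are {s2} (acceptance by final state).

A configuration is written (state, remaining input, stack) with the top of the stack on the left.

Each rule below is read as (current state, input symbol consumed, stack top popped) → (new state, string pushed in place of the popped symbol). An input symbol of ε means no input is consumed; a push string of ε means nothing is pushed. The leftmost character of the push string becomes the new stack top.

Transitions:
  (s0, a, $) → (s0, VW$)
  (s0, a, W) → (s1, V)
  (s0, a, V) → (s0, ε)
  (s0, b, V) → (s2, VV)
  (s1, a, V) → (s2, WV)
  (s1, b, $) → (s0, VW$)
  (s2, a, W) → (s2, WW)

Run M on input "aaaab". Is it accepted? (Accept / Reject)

Reject

(s0, aaaab, $)
  read a, top $: go to s0, push VW$ → (s0, aaab, VW$)
  read a, top V: go to s0, push ε → (s0, aab, W$)
  read a, top W: go to s1, push V → (s1, ab, V$)
  read a, top V: go to s2, push WV → (s2, b, WV$)
No transition applies at (s2, b, WV$); input not fully consumed.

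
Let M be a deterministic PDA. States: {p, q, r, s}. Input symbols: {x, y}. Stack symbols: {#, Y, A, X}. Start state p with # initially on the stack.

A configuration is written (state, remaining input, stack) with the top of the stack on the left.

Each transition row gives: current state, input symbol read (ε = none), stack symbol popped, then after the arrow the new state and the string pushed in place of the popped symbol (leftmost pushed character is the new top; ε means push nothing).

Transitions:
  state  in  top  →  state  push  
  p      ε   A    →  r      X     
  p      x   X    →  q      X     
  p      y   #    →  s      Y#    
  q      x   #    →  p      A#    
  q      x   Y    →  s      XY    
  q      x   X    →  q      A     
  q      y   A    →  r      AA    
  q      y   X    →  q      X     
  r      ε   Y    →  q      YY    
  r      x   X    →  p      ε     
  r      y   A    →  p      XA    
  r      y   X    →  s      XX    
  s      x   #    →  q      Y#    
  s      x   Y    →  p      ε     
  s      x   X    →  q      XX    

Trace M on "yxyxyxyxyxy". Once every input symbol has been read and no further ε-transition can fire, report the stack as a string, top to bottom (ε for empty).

Y#

(p, yxyxyxyxyxy, #)
  read y, top #: go to s, push Y# → (s, xyxyxyxyxy, Y#)
  read x, top Y: go to p, push ε → (p, yxyxyxyxy, #)
  read y, top #: go to s, push Y# → (s, xyxyxyxy, Y#)
  read x, top Y: go to p, push ε → (p, yxyxyxy, #)
  read y, top #: go to s, push Y# → (s, xyxyxy, Y#)
  read x, top Y: go to p, push ε → (p, yxyxy, #)
  read y, top #: go to s, push Y# → (s, xyxy, Y#)
  read x, top Y: go to p, push ε → (p, yxy, #)
  read y, top #: go to s, push Y# → (s, xy, Y#)
  read x, top Y: go to p, push ε → (p, y, #)
  read y, top #: go to s, push Y# → (s, ε, Y#)
All input consumed in state s with stack Y#.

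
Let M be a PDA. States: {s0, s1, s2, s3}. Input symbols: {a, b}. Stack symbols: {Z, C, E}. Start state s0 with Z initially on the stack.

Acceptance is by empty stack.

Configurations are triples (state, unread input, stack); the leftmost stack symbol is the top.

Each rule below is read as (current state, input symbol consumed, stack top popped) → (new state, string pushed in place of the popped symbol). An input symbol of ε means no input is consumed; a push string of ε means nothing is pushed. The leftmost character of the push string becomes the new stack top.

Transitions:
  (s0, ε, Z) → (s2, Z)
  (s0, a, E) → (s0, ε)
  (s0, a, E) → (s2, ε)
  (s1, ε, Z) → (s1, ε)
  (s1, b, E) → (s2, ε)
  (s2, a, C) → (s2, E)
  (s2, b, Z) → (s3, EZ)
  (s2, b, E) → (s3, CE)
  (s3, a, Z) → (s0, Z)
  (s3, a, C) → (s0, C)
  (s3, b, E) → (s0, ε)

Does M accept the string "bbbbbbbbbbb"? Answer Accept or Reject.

Reject

No computation consumes all input and empties the stack.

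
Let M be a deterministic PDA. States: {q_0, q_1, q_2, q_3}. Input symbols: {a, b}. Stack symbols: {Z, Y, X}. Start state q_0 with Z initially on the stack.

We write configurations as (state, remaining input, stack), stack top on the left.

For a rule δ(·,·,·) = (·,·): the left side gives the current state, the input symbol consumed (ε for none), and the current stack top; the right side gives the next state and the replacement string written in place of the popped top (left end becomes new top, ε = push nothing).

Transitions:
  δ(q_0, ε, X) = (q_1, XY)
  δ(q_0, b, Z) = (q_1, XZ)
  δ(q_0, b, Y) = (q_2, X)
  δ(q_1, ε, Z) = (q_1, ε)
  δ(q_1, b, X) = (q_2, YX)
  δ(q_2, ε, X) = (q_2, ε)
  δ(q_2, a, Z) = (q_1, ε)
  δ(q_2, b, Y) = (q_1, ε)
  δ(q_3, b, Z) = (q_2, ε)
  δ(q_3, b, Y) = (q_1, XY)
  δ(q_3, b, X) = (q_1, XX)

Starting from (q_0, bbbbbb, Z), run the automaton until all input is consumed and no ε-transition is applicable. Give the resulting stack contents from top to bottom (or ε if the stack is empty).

(q_0, bbbbbb, Z) ⊢ (q_1, bbbbb, XZ) ⊢ (q_2, bbbb, YXZ) ⊢ (q_1, bbb, XZ) ⊢ (q_2, bb, YXZ) ⊢ (q_1, b, XZ) ⊢ (q_2, ε, YXZ)
All input consumed in state q_2 with stack YXZ.

YXZ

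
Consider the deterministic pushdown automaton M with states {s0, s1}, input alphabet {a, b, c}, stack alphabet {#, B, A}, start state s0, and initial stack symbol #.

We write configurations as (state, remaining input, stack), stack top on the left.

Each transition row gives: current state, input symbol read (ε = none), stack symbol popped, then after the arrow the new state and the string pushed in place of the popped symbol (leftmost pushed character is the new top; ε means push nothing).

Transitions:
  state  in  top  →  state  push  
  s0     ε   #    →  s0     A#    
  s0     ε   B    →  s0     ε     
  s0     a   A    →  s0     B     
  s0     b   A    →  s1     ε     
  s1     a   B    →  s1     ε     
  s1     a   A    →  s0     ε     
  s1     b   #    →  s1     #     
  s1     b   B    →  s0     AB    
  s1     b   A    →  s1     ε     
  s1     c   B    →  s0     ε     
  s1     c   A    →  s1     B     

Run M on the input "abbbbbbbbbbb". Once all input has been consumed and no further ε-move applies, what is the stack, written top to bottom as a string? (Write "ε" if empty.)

(s0, abbbbbbbbbbb, #) ⊢ (s0, abbbbbbbbbbb, A#) ⊢ (s0, bbbbbbbbbbb, B#) ⊢ (s0, bbbbbbbbbbb, #) ⊢ (s0, bbbbbbbbbbb, A#) ⊢ (s1, bbbbbbbbbb, #) ⊢ (s1, bbbbbbbbb, #) ⊢ (s1, bbbbbbbb, #) ⊢ (s1, bbbbbbb, #) ⊢ (s1, bbbbbb, #) ⊢ (s1, bbbbb, #) ⊢ (s1, bbbb, #) ⊢ (s1, bbb, #) ⊢ (s1, bb, #) ⊢ (s1, b, #) ⊢ (s1, ε, #)
All input consumed in state s1 with stack #.

#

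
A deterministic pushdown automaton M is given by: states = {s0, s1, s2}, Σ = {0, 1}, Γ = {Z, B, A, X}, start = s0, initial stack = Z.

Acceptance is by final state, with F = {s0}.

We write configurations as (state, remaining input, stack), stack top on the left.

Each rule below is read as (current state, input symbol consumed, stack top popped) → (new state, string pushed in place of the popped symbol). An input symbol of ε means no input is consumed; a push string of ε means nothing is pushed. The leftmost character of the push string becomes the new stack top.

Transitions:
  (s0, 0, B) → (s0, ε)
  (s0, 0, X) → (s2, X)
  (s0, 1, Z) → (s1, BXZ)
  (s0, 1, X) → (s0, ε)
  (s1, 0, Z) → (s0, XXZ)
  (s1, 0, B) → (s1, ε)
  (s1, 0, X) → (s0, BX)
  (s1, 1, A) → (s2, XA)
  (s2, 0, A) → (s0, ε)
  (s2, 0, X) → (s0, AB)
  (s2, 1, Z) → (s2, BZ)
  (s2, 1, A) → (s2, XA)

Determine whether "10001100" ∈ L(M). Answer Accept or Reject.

(s0, 10001100, Z)
  read 1, top Z: go to s1, push BXZ → (s1, 0001100, BXZ)
  read 0, top B: go to s1, push ε → (s1, 001100, XZ)
  read 0, top X: go to s0, push BX → (s0, 01100, BXZ)
  read 0, top B: go to s0, push ε → (s0, 1100, XZ)
  read 1, top X: go to s0, push ε → (s0, 100, Z)
  read 1, top Z: go to s1, push BXZ → (s1, 00, BXZ)
  read 0, top B: go to s1, push ε → (s1, 0, XZ)
  read 0, top X: go to s0, push BX → (s0, ε, BXZ)
All input consumed; state s0 ∈ F.

Accept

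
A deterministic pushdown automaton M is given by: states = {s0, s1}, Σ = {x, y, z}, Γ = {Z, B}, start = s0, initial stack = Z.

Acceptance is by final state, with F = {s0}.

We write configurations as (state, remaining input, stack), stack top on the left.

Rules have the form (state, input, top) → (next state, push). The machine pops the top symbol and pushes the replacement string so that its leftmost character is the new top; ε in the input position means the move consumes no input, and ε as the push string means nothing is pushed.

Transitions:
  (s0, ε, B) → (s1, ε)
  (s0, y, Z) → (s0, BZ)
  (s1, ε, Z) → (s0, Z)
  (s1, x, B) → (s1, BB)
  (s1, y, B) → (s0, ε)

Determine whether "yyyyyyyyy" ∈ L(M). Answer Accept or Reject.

Accept

(s0, yyyyyyyyy, Z) ⊢ (s0, yyyyyyyy, BZ) ⊢ (s1, yyyyyyyy, Z) ⊢ (s0, yyyyyyyy, Z) ⊢ (s0, yyyyyyy, BZ) ⊢ (s1, yyyyyyy, Z) ⊢ (s0, yyyyyyy, Z) ⊢ (s0, yyyyyy, BZ) ⊢ (s1, yyyyyy, Z) ⊢ (s0, yyyyyy, Z) ⊢ (s0, yyyyy, BZ) ⊢ (s1, yyyyy, Z) ⊢ (s0, yyyyy, Z) ⊢ (s0, yyyy, BZ) ⊢ (s1, yyyy, Z) ⊢ (s0, yyyy, Z) ⊢ (s0, yyy, BZ) ⊢ (s1, yyy, Z) ⊢ (s0, yyy, Z) ⊢ (s0, yy, BZ) ⊢ (s1, yy, Z) ⊢ (s0, yy, Z) ⊢ (s0, y, BZ) ⊢ (s1, y, Z) ⊢ (s0, y, Z) ⊢ (s0, ε, BZ)
All input consumed; state s0 ∈ F.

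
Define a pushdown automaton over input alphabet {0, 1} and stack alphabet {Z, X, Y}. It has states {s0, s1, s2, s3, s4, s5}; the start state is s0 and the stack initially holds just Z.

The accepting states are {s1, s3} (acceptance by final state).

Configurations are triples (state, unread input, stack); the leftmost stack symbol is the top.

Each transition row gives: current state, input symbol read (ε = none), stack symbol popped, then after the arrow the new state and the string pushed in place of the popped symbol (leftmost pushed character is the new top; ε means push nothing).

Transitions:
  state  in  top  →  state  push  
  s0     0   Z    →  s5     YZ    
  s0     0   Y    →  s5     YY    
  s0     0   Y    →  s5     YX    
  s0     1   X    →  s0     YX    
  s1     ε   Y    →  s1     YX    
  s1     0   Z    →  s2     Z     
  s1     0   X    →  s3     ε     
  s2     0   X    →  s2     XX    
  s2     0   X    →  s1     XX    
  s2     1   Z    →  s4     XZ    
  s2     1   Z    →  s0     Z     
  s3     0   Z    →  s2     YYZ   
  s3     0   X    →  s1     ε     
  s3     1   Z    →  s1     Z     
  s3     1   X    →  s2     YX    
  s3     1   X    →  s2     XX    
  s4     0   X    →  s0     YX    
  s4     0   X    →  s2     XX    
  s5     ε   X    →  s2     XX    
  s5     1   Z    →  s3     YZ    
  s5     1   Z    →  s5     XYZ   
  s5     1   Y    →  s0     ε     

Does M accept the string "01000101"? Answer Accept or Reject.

No computation consumes all input and reaches a final state.

Reject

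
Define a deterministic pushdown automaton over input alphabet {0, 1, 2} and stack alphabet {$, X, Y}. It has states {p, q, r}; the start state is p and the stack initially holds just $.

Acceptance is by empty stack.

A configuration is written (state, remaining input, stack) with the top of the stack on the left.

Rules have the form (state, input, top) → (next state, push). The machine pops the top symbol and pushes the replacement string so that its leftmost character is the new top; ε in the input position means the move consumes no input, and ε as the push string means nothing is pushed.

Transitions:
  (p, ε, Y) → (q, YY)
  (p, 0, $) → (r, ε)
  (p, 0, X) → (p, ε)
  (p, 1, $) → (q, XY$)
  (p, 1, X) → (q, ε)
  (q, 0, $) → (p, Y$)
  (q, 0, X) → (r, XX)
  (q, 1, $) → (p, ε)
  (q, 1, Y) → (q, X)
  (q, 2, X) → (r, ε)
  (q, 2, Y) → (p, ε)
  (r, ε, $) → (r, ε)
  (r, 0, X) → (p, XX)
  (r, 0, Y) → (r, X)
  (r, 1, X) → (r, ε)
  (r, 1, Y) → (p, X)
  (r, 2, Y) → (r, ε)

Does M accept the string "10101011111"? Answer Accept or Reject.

Accept

(p, 10101011111, $)
  read 1, top $: go to q, push XY$ → (q, 0101011111, XY$)
  read 0, top X: go to r, push XX → (r, 101011111, XXY$)
  read 1, top X: go to r, push ε → (r, 01011111, XY$)
  read 0, top X: go to p, push XX → (p, 1011111, XXY$)
  read 1, top X: go to q, push ε → (q, 011111, XY$)
  read 0, top X: go to r, push XX → (r, 11111, XXY$)
  read 1, top X: go to r, push ε → (r, 1111, XY$)
  read 1, top X: go to r, push ε → (r, 111, Y$)
  read 1, top Y: go to p, push X → (p, 11, X$)
  read 1, top X: go to q, push ε → (q, 1, $)
  read 1, top $: go to p, push ε → (p, ε, ε)
All input consumed and the stack is empty.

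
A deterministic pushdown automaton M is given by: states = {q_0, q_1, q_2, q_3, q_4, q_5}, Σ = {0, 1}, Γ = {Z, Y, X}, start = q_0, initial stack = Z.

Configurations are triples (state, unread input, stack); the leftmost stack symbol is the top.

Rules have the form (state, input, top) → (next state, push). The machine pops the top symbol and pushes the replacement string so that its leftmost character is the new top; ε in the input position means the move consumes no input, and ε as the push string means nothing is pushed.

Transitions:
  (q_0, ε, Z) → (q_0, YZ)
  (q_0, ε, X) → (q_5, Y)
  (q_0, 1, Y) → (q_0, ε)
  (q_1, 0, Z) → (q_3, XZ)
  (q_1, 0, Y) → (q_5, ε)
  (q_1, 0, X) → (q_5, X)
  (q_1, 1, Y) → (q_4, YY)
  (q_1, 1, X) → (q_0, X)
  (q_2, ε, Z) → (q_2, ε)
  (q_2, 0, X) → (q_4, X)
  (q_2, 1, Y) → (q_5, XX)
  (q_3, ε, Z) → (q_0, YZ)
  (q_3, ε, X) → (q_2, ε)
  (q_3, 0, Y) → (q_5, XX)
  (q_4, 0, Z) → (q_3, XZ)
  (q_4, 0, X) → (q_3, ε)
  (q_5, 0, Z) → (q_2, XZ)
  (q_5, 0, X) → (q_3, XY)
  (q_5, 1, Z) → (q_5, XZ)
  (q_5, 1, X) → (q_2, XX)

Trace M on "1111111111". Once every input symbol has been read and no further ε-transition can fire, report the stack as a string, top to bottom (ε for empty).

YZ

(q_0, 1111111111, Z)
  ε-move, top Z: go to q_0, push YZ → (q_0, 1111111111, YZ)
  read 1, top Y: go to q_0, push ε → (q_0, 111111111, Z)
  ε-move, top Z: go to q_0, push YZ → (q_0, 111111111, YZ)
  read 1, top Y: go to q_0, push ε → (q_0, 11111111, Z)
  ε-move, top Z: go to q_0, push YZ → (q_0, 11111111, YZ)
  read 1, top Y: go to q_0, push ε → (q_0, 1111111, Z)
  ε-move, top Z: go to q_0, push YZ → (q_0, 1111111, YZ)
  read 1, top Y: go to q_0, push ε → (q_0, 111111, Z)
  ε-move, top Z: go to q_0, push YZ → (q_0, 111111, YZ)
  read 1, top Y: go to q_0, push ε → (q_0, 11111, Z)
  ε-move, top Z: go to q_0, push YZ → (q_0, 11111, YZ)
  read 1, top Y: go to q_0, push ε → (q_0, 1111, Z)
  ε-move, top Z: go to q_0, push YZ → (q_0, 1111, YZ)
  read 1, top Y: go to q_0, push ε → (q_0, 111, Z)
  ε-move, top Z: go to q_0, push YZ → (q_0, 111, YZ)
  read 1, top Y: go to q_0, push ε → (q_0, 11, Z)
  ε-move, top Z: go to q_0, push YZ → (q_0, 11, YZ)
  read 1, top Y: go to q_0, push ε → (q_0, 1, Z)
  ε-move, top Z: go to q_0, push YZ → (q_0, 1, YZ)
  read 1, top Y: go to q_0, push ε → (q_0, ε, Z)
  ε-move, top Z: go to q_0, push YZ → (q_0, ε, YZ)
All input consumed in state q_0 with stack YZ.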